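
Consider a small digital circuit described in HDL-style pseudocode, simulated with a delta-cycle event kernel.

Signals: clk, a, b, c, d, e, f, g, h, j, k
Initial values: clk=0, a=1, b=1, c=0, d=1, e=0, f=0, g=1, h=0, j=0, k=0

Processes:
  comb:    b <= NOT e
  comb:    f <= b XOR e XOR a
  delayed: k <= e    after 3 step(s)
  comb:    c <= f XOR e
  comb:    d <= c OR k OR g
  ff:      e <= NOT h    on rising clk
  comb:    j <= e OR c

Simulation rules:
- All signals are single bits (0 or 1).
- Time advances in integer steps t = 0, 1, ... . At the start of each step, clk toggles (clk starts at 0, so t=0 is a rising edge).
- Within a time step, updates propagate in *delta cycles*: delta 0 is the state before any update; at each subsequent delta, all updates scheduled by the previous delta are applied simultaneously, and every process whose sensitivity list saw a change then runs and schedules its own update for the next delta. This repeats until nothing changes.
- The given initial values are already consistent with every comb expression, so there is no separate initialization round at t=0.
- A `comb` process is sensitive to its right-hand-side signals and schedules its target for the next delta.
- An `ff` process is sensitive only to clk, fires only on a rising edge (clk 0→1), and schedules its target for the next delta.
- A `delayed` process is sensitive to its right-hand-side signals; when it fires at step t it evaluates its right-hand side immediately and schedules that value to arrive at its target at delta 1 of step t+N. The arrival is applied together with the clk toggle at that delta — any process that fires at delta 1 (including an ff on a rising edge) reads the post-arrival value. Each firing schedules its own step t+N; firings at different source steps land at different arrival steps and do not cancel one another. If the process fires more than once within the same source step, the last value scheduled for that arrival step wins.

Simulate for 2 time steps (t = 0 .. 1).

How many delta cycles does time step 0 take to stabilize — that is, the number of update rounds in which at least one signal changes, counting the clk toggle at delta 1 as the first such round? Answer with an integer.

5

t0.Δ0 clk=0 b=1 j=0 e=0 c=0 h=0 d=1 a=1 f=0 k=0 g=1
t0.Δ1 clk=1 b=1 j=0 e=0 c=0 h=0 d=1 a=1 f=0 k=0 g=1
t0.Δ2 clk=1 b=1 j=0 e=1 c=0 h=0 d=1 a=1 f=0 k=0 g=1
t0.Δ3 clk=1 b=0 j=1 e=1 c=1 h=0 d=1 a=1 f=1 k=0 g=1
t0.Δ4 clk=1 b=0 j=1 e=1 c=0 h=0 d=1 a=1 f=0 k=0 g=1
t0.Δ5 clk=1 b=0 j=1 e=1 c=1 h=0 d=1 a=1 f=0 k=0 g=1
t1.Δ0 clk=1 b=0 j=1 e=1 c=1 h=0 d=1 a=1 f=0 k=0 g=1
t1.Δ1 clk=0 b=0 j=1 e=1 c=1 h=0 d=1 a=1 f=0 k=0 g=1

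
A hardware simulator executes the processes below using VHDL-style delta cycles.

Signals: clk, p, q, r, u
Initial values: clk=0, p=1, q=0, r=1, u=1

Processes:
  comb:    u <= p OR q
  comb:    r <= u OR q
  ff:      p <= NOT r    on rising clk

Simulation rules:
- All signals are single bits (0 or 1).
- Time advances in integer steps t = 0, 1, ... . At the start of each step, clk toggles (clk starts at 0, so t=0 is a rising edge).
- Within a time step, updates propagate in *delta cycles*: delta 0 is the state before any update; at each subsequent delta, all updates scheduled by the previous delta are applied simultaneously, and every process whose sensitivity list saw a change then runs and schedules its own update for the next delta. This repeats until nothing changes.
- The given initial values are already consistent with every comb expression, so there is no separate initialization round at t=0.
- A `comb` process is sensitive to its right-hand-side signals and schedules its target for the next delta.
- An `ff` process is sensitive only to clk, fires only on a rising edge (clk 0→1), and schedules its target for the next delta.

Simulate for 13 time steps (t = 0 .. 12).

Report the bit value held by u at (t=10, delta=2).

0

t=0 Δ0: p=1 r=1 u=1 clk=0 q=0
  Δ1: clk:0→1
  Δ2: p:1→0
  Δ3: u:1→0
  Δ4: r:1→0
  (4Δ to stable)
t=1 Δ0: p=0 r=0 u=0 clk=1 q=0
  Δ1: clk:1→0
  (1Δ to stable)
t=2 Δ0: p=0 r=0 u=0 clk=0 q=0
  Δ1: clk:0→1
  Δ2: p:0→1
  Δ3: u:0→1
  Δ4: r:0→1
  (4Δ to stable)
t=3 Δ0: p=1 r=1 u=1 clk=1 q=0
  Δ1: clk:1→0
  (1Δ to stable)
t=4 Δ0: p=1 r=1 u=1 clk=0 q=0
  Δ1: clk:0→1
  Δ2: p:1→0
  Δ3: u:1→0
  Δ4: r:1→0
  (4Δ to stable)
t=5 Δ0: p=0 r=0 u=0 clk=1 q=0
  Δ1: clk:1→0
  (1Δ to stable)
t=6 Δ0: p=0 r=0 u=0 clk=0 q=0
  Δ1: clk:0→1
  Δ2: p:0→1
  Δ3: u:0→1
  Δ4: r:0→1
  (4Δ to stable)
t=7 Δ0: p=1 r=1 u=1 clk=1 q=0
  Δ1: clk:1→0
  (1Δ to stable)
t=8 Δ0: p=1 r=1 u=1 clk=0 q=0
  Δ1: clk:0→1
  Δ2: p:1→0
  Δ3: u:1→0
  Δ4: r:1→0
  (4Δ to stable)
t=9 Δ0: p=0 r=0 u=0 clk=1 q=0
  Δ1: clk:1→0
  (1Δ to stable)
t=10 Δ0: p=0 r=0 u=0 clk=0 q=0
  Δ1: clk:0→1
  Δ2: p:0→1
  Δ3: u:0→1
  Δ4: r:0→1
  (4Δ to stable)
t=11 Δ0: p=1 r=1 u=1 clk=1 q=0
  Δ1: clk:1→0
  (1Δ to stable)
t=12 Δ0: p=1 r=1 u=1 clk=0 q=0
  Δ1: clk:0→1
  Δ2: p:1→0
  Δ3: u:1→0
  Δ4: r:1→0
  (4Δ to stable)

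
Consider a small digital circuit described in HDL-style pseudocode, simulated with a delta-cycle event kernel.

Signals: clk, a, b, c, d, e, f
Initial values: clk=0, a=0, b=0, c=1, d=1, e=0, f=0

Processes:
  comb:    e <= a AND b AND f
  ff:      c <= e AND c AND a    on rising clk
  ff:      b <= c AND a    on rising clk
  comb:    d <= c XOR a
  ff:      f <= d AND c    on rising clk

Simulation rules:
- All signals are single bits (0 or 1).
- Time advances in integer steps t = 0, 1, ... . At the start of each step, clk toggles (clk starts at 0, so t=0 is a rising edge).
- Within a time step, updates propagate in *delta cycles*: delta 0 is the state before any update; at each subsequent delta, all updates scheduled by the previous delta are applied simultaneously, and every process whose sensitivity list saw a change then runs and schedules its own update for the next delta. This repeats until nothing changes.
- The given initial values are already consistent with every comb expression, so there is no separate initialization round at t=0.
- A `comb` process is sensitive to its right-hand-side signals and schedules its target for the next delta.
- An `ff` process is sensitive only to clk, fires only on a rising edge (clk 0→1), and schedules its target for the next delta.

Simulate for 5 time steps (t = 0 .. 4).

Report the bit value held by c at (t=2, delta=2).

t=0 Δ0: clk=0 b=0 e=0 f=0 d=1 a=0 c=1
  Δ1: clk:0→1
  Δ2: f:0→1, c:1→0
  Δ3: d:1→0
  (3Δ to stable)
t=1 Δ0: clk=1 b=0 e=0 f=1 d=0 a=0 c=0
  Δ1: clk:1→0
  (1Δ to stable)
t=2 Δ0: clk=0 b=0 e=0 f=1 d=0 a=0 c=0
  Δ1: clk:0→1
  Δ2: f:1→0
  (2Δ to stable)
t=3 Δ0: clk=1 b=0 e=0 f=0 d=0 a=0 c=0
  Δ1: clk:1→0
  (1Δ to stable)
t=4 Δ0: clk=0 b=0 e=0 f=0 d=0 a=0 c=0
  Δ1: clk:0→1
  (1Δ to stable)

0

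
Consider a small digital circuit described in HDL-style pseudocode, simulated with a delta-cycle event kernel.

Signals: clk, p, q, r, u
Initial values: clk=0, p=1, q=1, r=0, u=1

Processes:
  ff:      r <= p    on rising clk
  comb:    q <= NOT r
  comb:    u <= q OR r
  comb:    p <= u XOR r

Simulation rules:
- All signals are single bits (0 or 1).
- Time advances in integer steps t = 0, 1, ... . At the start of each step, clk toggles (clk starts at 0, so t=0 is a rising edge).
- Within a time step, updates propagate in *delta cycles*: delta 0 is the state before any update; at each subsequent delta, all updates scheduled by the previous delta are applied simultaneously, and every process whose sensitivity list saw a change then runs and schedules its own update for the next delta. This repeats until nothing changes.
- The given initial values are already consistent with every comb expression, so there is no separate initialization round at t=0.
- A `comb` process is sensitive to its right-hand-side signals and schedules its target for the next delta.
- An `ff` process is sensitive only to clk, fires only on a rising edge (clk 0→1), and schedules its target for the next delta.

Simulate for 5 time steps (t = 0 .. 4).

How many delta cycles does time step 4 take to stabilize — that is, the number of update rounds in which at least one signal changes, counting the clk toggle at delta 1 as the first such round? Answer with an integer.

t=0 Δ0: u=1 r=0 p=1 q=1 clk=0
  Δ1: clk:0→1
  Δ2: r:0→1
  Δ3: p:1→0, q:1→0
  (3Δ to stable)
t=1 Δ0: u=1 r=1 p=0 q=0 clk=1
  Δ1: clk:1→0
  (1Δ to stable)
t=2 Δ0: u=1 r=1 p=0 q=0 clk=0
  Δ1: clk:0→1
  Δ2: r:1→0
  Δ3: u:1→0, p:0→1, q:0→1
  Δ4: u:0→1, p:1→0
  Δ5: p:0→1
  (5Δ to stable)
t=3 Δ0: u=1 r=0 p=1 q=1 clk=1
  Δ1: clk:1→0
  (1Δ to stable)
t=4 Δ0: u=1 r=0 p=1 q=1 clk=0
  Δ1: clk:0→1
  Δ2: r:0→1
  Δ3: p:1→0, q:1→0
  (3Δ to stable)

3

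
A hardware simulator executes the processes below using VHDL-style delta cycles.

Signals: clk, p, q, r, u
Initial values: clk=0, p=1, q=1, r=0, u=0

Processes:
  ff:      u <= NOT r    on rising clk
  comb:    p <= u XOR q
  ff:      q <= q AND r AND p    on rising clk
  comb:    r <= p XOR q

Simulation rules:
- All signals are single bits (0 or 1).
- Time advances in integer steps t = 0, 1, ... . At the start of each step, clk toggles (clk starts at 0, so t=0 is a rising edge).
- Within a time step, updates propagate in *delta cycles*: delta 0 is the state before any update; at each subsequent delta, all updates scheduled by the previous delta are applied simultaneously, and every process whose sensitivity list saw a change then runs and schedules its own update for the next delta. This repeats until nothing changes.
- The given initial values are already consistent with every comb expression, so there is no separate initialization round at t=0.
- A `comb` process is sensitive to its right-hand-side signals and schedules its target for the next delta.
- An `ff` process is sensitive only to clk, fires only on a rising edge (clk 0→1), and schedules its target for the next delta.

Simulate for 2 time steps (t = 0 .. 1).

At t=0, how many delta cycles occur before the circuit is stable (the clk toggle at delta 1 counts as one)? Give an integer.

[bits: r,clk,p,q,u]
t=0: Δ0=00110 Δ1=01110 Δ2=01101 Δ3=11101 | 3Δ
t=1: Δ0=11101 Δ1=10101 | 1Δ

3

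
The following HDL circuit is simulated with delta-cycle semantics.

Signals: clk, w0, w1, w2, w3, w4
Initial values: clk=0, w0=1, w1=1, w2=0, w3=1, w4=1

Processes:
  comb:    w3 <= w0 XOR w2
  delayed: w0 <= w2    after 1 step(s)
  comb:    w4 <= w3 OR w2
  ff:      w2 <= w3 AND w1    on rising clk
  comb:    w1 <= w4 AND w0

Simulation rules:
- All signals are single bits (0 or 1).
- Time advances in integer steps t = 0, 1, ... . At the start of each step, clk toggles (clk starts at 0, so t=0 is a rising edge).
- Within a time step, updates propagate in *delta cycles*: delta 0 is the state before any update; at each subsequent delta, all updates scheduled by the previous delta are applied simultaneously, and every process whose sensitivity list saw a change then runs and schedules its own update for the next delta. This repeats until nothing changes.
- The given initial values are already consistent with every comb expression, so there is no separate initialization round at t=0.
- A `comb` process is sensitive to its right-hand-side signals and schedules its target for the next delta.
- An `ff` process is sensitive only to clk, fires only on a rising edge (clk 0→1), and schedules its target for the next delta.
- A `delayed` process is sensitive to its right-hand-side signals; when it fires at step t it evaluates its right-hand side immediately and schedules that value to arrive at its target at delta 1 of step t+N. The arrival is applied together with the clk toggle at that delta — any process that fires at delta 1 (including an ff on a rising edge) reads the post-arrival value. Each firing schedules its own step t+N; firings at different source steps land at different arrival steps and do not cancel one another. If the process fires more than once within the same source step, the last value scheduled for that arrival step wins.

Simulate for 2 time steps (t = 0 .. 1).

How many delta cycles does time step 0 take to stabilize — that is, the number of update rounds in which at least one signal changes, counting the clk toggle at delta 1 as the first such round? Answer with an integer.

t0.Δ0 w2=0 w0=1 w4=1 w3=1 w1=1 clk=0
t0.Δ1 w2=0 w0=1 w4=1 w3=1 w1=1 clk=1
t0.Δ2 w2=1 w0=1 w4=1 w3=1 w1=1 clk=1
t0.Δ3 w2=1 w0=1 w4=1 w3=0 w1=1 clk=1
t1.Δ0 w2=1 w0=1 w4=1 w3=0 w1=1 clk=1
t1.Δ1 w2=1 w0=1 w4=1 w3=0 w1=1 clk=0

3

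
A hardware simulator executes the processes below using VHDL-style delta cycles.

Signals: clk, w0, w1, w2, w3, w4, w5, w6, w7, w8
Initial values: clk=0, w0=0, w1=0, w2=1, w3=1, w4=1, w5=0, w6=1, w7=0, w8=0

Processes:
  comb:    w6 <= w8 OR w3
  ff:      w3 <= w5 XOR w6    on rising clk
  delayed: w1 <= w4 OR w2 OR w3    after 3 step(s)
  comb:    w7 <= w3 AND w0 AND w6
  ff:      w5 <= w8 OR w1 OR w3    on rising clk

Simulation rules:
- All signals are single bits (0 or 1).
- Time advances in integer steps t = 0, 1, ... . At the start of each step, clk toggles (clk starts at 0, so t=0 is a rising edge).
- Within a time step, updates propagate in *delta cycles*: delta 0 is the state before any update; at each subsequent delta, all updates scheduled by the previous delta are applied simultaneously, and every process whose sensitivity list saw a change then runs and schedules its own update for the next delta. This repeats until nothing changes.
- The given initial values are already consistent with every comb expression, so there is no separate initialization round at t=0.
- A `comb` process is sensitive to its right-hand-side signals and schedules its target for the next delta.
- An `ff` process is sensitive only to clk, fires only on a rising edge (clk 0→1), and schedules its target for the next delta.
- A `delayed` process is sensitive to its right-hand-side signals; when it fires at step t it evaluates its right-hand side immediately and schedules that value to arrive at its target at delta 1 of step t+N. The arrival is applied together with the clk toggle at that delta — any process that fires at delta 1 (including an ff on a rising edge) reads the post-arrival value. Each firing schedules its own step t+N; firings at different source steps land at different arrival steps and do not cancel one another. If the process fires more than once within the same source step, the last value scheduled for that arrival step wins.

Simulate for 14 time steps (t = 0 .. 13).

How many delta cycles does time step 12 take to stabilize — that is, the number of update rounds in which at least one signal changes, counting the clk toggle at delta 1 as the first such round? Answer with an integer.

3

[bits: w1,w4,w2,w6,w7,clk,w0,w5,w3,w8]
t=0: Δ0=0111000010 Δ1=0111010010 Δ2=0111010110 | 2Δ
t=1: Δ0=0111010110 Δ1=0111000110 | 1Δ
t=2: Δ0=0111000110 Δ1=0111010110 Δ2=0111010100 Δ3=0110010100 | 3Δ
t=3: Δ0=0110010100 Δ1=0110000100 | 1Δ
t=4: Δ0=0110000100 Δ1=0110010100 Δ2=0110010010 Δ3=0111010010 | 3Δ
t=5: Δ0=0111010010 Δ1=1111000010 | 1Δ
t=6: Δ0=1111000010 Δ1=1111010010 Δ2=1111010110 | 2Δ
t=7: Δ0=1111010110 Δ1=1111000110 | 1Δ
t=8: Δ0=1111000110 Δ1=1111010110 Δ2=1111010100 Δ3=1110010100 | 3Δ
t=9: Δ0=1110010100 Δ1=1110000100 | 1Δ
t=10: Δ0=1110000100 Δ1=1110010100 Δ2=1110010110 Δ3=1111010110 | 3Δ
t=11: Δ0=1111010110 Δ1=1111000110 | 1Δ
t=12: Δ0=1111000110 Δ1=1111010110 Δ2=1111010100 Δ3=1110010100 | 3Δ
t=13: Δ0=1110010100 Δ1=1110000100 | 1Δ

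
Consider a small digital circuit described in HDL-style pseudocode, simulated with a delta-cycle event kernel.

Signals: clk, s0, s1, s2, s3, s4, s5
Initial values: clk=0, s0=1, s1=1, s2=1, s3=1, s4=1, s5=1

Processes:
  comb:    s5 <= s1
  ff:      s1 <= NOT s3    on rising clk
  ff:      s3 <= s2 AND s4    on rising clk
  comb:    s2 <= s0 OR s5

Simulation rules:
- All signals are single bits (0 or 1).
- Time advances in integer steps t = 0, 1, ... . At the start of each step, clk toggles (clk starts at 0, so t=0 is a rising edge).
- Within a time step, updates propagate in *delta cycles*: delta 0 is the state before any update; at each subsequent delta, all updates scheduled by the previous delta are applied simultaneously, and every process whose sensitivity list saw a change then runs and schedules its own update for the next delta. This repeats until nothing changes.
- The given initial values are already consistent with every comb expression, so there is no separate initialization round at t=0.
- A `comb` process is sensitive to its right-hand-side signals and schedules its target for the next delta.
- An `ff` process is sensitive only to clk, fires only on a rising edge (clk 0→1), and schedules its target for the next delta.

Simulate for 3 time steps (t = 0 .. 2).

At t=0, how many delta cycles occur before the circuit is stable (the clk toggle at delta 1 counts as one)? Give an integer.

t=0 Δ0: clk=0 s2=1 s4=1 s1=1 s3=1 s5=1 s0=1
  Δ1: clk:0→1
  Δ2: s1:1→0
  Δ3: s5:1→0
  (3Δ to stable)
t=1 Δ0: clk=1 s2=1 s4=1 s1=0 s3=1 s5=0 s0=1
  Δ1: clk:1→0
  (1Δ to stable)
t=2 Δ0: clk=0 s2=1 s4=1 s1=0 s3=1 s5=0 s0=1
  Δ1: clk:0→1
  (1Δ to stable)

3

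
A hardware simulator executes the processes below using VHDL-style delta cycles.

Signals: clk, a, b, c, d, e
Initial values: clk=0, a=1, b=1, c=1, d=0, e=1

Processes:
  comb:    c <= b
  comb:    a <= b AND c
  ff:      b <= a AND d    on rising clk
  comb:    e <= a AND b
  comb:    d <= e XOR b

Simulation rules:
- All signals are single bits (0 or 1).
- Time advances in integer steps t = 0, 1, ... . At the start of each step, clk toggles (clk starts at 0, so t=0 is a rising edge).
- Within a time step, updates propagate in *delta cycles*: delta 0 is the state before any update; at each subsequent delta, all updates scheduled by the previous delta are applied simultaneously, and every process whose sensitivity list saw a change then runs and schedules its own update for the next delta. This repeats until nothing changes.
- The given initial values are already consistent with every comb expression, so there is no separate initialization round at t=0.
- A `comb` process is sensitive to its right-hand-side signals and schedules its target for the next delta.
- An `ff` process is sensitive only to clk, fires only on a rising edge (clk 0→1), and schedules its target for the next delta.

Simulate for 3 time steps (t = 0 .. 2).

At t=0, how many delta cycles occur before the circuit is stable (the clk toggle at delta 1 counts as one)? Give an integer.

4

[bits: b,c,e,clk,d,a]
t=0: Δ0=111001 Δ1=111101 Δ2=011101 Δ3=000110 Δ4=000100 | 4Δ
t=1: Δ0=000100 Δ1=000000 | 1Δ
t=2: Δ0=000000 Δ1=000100 | 1Δ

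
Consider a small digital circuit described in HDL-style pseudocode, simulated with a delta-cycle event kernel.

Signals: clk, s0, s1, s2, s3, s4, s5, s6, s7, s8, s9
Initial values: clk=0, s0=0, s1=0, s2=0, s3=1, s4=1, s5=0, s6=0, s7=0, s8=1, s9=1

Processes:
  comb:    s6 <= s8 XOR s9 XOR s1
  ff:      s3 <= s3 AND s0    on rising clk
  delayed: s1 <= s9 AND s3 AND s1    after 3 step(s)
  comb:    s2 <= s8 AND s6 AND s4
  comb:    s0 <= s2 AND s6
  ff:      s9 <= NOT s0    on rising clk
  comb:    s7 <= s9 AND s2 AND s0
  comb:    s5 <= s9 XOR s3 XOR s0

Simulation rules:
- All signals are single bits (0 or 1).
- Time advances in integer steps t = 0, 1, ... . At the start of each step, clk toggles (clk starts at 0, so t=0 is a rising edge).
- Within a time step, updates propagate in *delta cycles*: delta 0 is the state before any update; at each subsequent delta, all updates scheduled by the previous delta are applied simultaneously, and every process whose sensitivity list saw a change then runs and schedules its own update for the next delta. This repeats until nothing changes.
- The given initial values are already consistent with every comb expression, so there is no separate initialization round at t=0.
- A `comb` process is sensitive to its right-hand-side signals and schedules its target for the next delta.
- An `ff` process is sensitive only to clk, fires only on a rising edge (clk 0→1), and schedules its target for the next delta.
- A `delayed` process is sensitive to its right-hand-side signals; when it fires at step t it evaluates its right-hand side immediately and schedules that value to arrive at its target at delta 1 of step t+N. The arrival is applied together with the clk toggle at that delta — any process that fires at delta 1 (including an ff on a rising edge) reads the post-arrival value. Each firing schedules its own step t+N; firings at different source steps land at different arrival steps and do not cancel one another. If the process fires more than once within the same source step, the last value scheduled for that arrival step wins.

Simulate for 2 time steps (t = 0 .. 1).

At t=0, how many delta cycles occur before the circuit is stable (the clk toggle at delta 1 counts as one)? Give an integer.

t=0 Δ0: s2=0 s8=1 s0=0 s1=0 s4=1 s7=0 clk=0 s9=1 s6=0 s5=0 s3=1
  Δ1: clk:0→1
  Δ2: s3:1→0
  Δ3: s5:0→1
  (3Δ to stable)
t=1 Δ0: s2=0 s8=1 s0=0 s1=0 s4=1 s7=0 clk=1 s9=1 s6=0 s5=1 s3=0
  Δ1: clk:1→0
  (1Δ to stable)

3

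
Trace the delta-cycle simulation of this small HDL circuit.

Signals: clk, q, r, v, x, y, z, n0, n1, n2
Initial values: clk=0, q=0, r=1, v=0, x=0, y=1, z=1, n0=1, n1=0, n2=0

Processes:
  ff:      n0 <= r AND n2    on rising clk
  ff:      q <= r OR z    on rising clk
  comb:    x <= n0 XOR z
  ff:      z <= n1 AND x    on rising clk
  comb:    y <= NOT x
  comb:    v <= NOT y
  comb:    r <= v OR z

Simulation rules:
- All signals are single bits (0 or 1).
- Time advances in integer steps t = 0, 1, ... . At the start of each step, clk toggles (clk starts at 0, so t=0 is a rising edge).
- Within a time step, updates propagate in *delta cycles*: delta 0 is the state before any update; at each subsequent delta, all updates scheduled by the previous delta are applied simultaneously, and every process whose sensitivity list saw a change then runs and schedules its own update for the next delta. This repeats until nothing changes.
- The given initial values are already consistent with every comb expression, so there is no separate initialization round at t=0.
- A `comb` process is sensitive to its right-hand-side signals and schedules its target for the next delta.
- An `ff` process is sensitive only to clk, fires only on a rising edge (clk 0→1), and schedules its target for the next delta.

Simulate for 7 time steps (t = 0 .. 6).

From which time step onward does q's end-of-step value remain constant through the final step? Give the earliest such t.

2

[bits: n0,n2,z,v,clk,y,n1,q,r,x]
t=0: Δ0=1010010010 Δ1=1010110010 Δ2=0000110110 Δ3=0000110100 | 3Δ
t=1: Δ0=0000110100 Δ1=0000010100 | 1Δ
t=2: Δ0=0000010100 Δ1=0000110100 Δ2=0000110000 | 2Δ
t=3: Δ0=0000110000 Δ1=0000010000 | 1Δ
t=4: Δ0=0000010000 Δ1=0000110000 | 1Δ
t=5: Δ0=0000110000 Δ1=0000010000 | 1Δ
t=6: Δ0=0000010000 Δ1=0000110000 | 1Δ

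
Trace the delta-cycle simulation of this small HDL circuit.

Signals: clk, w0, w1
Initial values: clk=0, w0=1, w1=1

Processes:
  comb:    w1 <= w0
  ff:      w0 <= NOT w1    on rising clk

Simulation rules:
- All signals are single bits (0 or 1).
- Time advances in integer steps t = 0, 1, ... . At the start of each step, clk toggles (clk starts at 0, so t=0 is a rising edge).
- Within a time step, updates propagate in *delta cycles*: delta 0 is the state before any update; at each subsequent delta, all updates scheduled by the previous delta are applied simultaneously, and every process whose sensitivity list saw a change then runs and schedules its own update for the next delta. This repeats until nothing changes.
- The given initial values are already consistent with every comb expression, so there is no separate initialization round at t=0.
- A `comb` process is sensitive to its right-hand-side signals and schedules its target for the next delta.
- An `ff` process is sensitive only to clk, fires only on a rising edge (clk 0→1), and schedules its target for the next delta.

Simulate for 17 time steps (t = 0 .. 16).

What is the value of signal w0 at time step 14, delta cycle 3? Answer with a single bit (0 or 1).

t0.Δ0 clk=0 w0=1 w1=1
t0.Δ1 clk=1 w0=1 w1=1
t0.Δ2 clk=1 w0=0 w1=1
t0.Δ3 clk=1 w0=0 w1=0
t1.Δ0 clk=1 w0=0 w1=0
t1.Δ1 clk=0 w0=0 w1=0
t2.Δ0 clk=0 w0=0 w1=0
t2.Δ1 clk=1 w0=0 w1=0
t2.Δ2 clk=1 w0=1 w1=0
t2.Δ3 clk=1 w0=1 w1=1
t3.Δ0 clk=1 w0=1 w1=1
t3.Δ1 clk=0 w0=1 w1=1
t4.Δ0 clk=0 w0=1 w1=1
t4.Δ1 clk=1 w0=1 w1=1
t4.Δ2 clk=1 w0=0 w1=1
t4.Δ3 clk=1 w0=0 w1=0
t5.Δ0 clk=1 w0=0 w1=0
t5.Δ1 clk=0 w0=0 w1=0
t6.Δ0 clk=0 w0=0 w1=0
t6.Δ1 clk=1 w0=0 w1=0
t6.Δ2 clk=1 w0=1 w1=0
t6.Δ3 clk=1 w0=1 w1=1
t7.Δ0 clk=1 w0=1 w1=1
t7.Δ1 clk=0 w0=1 w1=1
t8.Δ0 clk=0 w0=1 w1=1
t8.Δ1 clk=1 w0=1 w1=1
t8.Δ2 clk=1 w0=0 w1=1
t8.Δ3 clk=1 w0=0 w1=0
t9.Δ0 clk=1 w0=0 w1=0
t9.Δ1 clk=0 w0=0 w1=0
t10.Δ0 clk=0 w0=0 w1=0
t10.Δ1 clk=1 w0=0 w1=0
t10.Δ2 clk=1 w0=1 w1=0
t10.Δ3 clk=1 w0=1 w1=1
t11.Δ0 clk=1 w0=1 w1=1
t11.Δ1 clk=0 w0=1 w1=1
t12.Δ0 clk=0 w0=1 w1=1
t12.Δ1 clk=1 w0=1 w1=1
t12.Δ2 clk=1 w0=0 w1=1
t12.Δ3 clk=1 w0=0 w1=0
t13.Δ0 clk=1 w0=0 w1=0
t13.Δ1 clk=0 w0=0 w1=0
t14.Δ0 clk=0 w0=0 w1=0
t14.Δ1 clk=1 w0=0 w1=0
t14.Δ2 clk=1 w0=1 w1=0
t14.Δ3 clk=1 w0=1 w1=1
t15.Δ0 clk=1 w0=1 w1=1
t15.Δ1 clk=0 w0=1 w1=1
t16.Δ0 clk=0 w0=1 w1=1
t16.Δ1 clk=1 w0=1 w1=1
t16.Δ2 clk=1 w0=0 w1=1
t16.Δ3 clk=1 w0=0 w1=0

1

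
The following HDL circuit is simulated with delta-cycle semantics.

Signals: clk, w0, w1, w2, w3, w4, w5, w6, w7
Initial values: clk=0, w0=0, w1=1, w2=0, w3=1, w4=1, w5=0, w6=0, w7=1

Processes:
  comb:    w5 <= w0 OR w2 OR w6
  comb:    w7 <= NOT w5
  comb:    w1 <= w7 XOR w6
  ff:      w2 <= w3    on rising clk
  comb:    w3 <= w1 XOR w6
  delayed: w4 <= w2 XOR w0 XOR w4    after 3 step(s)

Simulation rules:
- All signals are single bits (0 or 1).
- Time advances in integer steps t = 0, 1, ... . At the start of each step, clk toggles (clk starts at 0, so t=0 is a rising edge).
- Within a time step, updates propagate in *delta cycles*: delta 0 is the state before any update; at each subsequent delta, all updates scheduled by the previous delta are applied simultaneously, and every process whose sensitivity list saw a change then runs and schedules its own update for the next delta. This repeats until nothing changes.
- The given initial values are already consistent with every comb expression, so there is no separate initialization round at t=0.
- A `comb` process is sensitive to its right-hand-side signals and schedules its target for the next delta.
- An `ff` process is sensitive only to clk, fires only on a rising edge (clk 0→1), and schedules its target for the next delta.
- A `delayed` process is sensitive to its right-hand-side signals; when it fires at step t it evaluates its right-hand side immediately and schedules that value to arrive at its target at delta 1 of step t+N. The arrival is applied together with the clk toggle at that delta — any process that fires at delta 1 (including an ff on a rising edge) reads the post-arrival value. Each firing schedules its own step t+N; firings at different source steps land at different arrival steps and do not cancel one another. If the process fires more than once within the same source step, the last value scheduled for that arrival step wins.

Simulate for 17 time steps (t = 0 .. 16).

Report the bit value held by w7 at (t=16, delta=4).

0

t=0 Δ0: w6=0 w5=0 w0=0 clk=0 w2=0 w3=1 w4=1 w7=1 w1=1
  Δ1: clk:0→1
  Δ2: w2:0→1
  Δ3: w5:0→1
  Δ4: w7:1→0
  Δ5: w1:1→0
  Δ6: w3:1→0
  (6Δ to stable)
t=1 Δ0: w6=0 w5=1 w0=0 clk=1 w2=1 w3=0 w4=1 w7=0 w1=0
  Δ1: clk:1→0
  (1Δ to stable)
t=2 Δ0: w6=0 w5=1 w0=0 clk=0 w2=1 w3=0 w4=1 w7=0 w1=0
  Δ1: clk:0→1
  Δ2: w2:1→0
  Δ3: w5:1→0
  Δ4: w7:0→1
  Δ5: w1:0→1
  Δ6: w3:0→1
  (6Δ to stable)
t=3 Δ0: w6=0 w5=0 w0=0 clk=1 w2=0 w3=1 w4=1 w7=1 w1=1
  Δ1: clk:1→0, w4:1→0
  (1Δ to stable)
t=4 Δ0: w6=0 w5=0 w0=0 clk=0 w2=0 w3=1 w4=0 w7=1 w1=1
  Δ1: clk:0→1
  Δ2: w2:0→1
  Δ3: w5:0→1
  Δ4: w7:1→0
  Δ5: w1:1→0
  Δ6: w3:1→0
  (6Δ to stable)
t=5 Δ0: w6=0 w5=1 w0=0 clk=1 w2=1 w3=0 w4=0 w7=0 w1=0
  Δ1: clk:1→0, w4:0→1
  (1Δ to stable)
t=6 Δ0: w6=0 w5=1 w0=0 clk=0 w2=1 w3=0 w4=1 w7=0 w1=0
  Δ1: clk:0→1, w4:1→0
  Δ2: w2:1→0
  Δ3: w5:1→0
  Δ4: w7:0→1
  Δ5: w1:0→1
  Δ6: w3:0→1
  (6Δ to stable)
t=7 Δ0: w6=0 w5=0 w0=0 clk=1 w2=0 w3=1 w4=0 w7=1 w1=1
  Δ1: clk:1→0, w4:0→1
  (1Δ to stable)
t=8 Δ0: w6=0 w5=0 w0=0 clk=0 w2=0 w3=1 w4=1 w7=1 w1=1
  Δ1: clk:0→1, w4:1→0
  Δ2: w2:0→1
  Δ3: w5:0→1
  Δ4: w7:1→0
  Δ5: w1:1→0
  Δ6: w3:1→0
  (6Δ to stable)
t=9 Δ0: w6=0 w5=1 w0=0 clk=1 w2=1 w3=0 w4=0 w7=0 w1=0
  Δ1: clk:1→0
  (1Δ to stable)
t=10 Δ0: w6=0 w5=1 w0=0 clk=0 w2=1 w3=0 w4=0 w7=0 w1=0
  Δ1: clk:0→1, w4:0→1
  Δ2: w2:1→0
  Δ3: w5:1→0
  Δ4: w7:0→1
  Δ5: w1:0→1
  Δ6: w3:0→1
  (6Δ to stable)
t=11 Δ0: w6=0 w5=0 w0=0 clk=1 w2=0 w3=1 w4=1 w7=1 w1=1
  Δ1: clk:1→0
  (1Δ to stable)
t=12 Δ0: w6=0 w5=0 w0=0 clk=0 w2=0 w3=1 w4=1 w7=1 w1=1
  Δ1: clk:0→1
  Δ2: w2:0→1
  Δ3: w5:0→1
  Δ4: w7:1→0
  Δ5: w1:1→0
  Δ6: w3:1→0
  (6Δ to stable)
t=13 Δ0: w6=0 w5=1 w0=0 clk=1 w2=1 w3=0 w4=1 w7=0 w1=0
  Δ1: clk:1→0
  (1Δ to stable)
t=14 Δ0: w6=0 w5=1 w0=0 clk=0 w2=1 w3=0 w4=1 w7=0 w1=0
  Δ1: clk:0→1
  Δ2: w2:1→0
  Δ3: w5:1→0
  Δ4: w7:0→1
  Δ5: w1:0→1
  Δ6: w3:0→1
  (6Δ to stable)
t=15 Δ0: w6=0 w5=0 w0=0 clk=1 w2=0 w3=1 w4=1 w7=1 w1=1
  Δ1: clk:1→0, w4:1→0
  (1Δ to stable)
t=16 Δ0: w6=0 w5=0 w0=0 clk=0 w2=0 w3=1 w4=0 w7=1 w1=1
  Δ1: clk:0→1
  Δ2: w2:0→1
  Δ3: w5:0→1
  Δ4: w7:1→0
  Δ5: w1:1→0
  Δ6: w3:1→0
  (6Δ to stable)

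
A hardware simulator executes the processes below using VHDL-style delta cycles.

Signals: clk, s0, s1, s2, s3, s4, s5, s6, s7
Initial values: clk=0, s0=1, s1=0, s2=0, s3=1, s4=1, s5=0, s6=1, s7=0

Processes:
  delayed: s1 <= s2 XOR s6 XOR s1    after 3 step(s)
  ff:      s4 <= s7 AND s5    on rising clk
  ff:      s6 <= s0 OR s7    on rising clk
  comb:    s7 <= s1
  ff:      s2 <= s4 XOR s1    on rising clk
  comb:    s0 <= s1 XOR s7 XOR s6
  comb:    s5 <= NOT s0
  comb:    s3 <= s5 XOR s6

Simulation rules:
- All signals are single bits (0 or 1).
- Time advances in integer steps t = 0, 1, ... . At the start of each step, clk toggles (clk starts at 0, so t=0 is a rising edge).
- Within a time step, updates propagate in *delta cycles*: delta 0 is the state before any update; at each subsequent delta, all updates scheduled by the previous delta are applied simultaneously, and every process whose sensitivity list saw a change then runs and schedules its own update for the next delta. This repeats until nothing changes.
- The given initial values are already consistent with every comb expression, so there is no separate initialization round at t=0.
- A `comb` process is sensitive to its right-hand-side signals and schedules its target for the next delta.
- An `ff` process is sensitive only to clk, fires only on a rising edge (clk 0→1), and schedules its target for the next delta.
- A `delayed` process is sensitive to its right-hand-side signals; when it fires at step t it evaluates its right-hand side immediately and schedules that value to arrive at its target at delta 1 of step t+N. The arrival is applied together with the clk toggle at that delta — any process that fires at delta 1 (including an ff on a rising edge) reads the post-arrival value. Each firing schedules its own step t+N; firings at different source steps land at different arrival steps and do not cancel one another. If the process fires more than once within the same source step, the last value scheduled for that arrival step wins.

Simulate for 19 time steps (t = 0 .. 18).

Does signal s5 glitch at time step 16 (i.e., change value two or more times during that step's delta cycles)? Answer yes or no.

yes

t=0 Δ0: s2=0 s7=0 clk=0 s3=1 s6=1 s4=1 s0=1 s5=0 s1=0
  Δ1: clk:0→1
  Δ2: s2:0→1, s4:1→0
  (2Δ to stable)
t=1 Δ0: s2=1 s7=0 clk=1 s3=1 s6=1 s4=0 s0=1 s5=0 s1=0
  Δ1: clk:1→0
  (1Δ to stable)
t=2 Δ0: s2=1 s7=0 clk=0 s3=1 s6=1 s4=0 s0=1 s5=0 s1=0
  Δ1: clk:0→1
  Δ2: s2:1→0
  (2Δ to stable)
t=3 Δ0: s2=0 s7=0 clk=1 s3=1 s6=1 s4=0 s0=1 s5=0 s1=0
  Δ1: clk:1→0
  (1Δ to stable)
t=4 Δ0: s2=0 s7=0 clk=0 s3=1 s6=1 s4=0 s0=1 s5=0 s1=0
  Δ1: clk:0→1
  (1Δ to stable)
t=5 Δ0: s2=0 s7=0 clk=1 s3=1 s6=1 s4=0 s0=1 s5=0 s1=0
  Δ1: clk:1→0, s1:0→1
  Δ2: s7:0→1, s0:1→0
  Δ3: s0:0→1, s5:0→1
  Δ4: s3:1→0, s5:1→0
  Δ5: s3:0→1
  (5Δ to stable)
t=6 Δ0: s2=0 s7=1 clk=0 s3=1 s6=1 s4=0 s0=1 s5=0 s1=1
  Δ1: clk:0→1
  Δ2: s2:0→1
  (2Δ to stable)
t=7 Δ0: s2=1 s7=1 clk=1 s3=1 s6=1 s4=0 s0=1 s5=0 s1=1
  Δ1: clk:1→0
  (1Δ to stable)
t=8 Δ0: s2=1 s7=1 clk=0 s3=1 s6=1 s4=0 s0=1 s5=0 s1=1
  Δ1: clk:0→1, s1:1→0
  Δ2: s2:1→0, s7:1→0, s0:1→0
  Δ3: s0:0→1, s5:0→1
  Δ4: s3:1→0, s5:1→0
  Δ5: s3:0→1
  (5Δ to stable)
t=9 Δ0: s2=0 s7=0 clk=1 s3=1 s6=1 s4=0 s0=1 s5=0 s1=0
  Δ1: clk:1→0, s1:0→1
  Δ2: s7:0→1, s0:1→0
  Δ3: s0:0→1, s5:0→1
  Δ4: s3:1→0, s5:1→0
  Δ5: s3:0→1
  (5Δ to stable)
t=10 Δ0: s2=0 s7=1 clk=0 s3=1 s6=1 s4=0 s0=1 s5=0 s1=1
  Δ1: clk:0→1
  Δ2: s2:0→1
  (2Δ to stable)
t=11 Δ0: s2=1 s7=1 clk=1 s3=1 s6=1 s4=0 s0=1 s5=0 s1=1
  Δ1: clk:1→0
  (1Δ to stable)
t=12 Δ0: s2=1 s7=1 clk=0 s3=1 s6=1 s4=0 s0=1 s5=0 s1=1
  Δ1: clk:0→1, s1:1→0
  Δ2: s2:1→0, s7:1→0, s0:1→0
  Δ3: s0:0→1, s5:0→1
  Δ4: s3:1→0, s5:1→0
  Δ5: s3:0→1
  (5Δ to stable)
t=13 Δ0: s2=0 s7=0 clk=1 s3=1 s6=1 s4=0 s0=1 s5=0 s1=0
  Δ1: clk:1→0, s1:0→1
  Δ2: s7:0→1, s0:1→0
  Δ3: s0:0→1, s5:0→1
  Δ4: s3:1→0, s5:1→0
  Δ5: s3:0→1
  (5Δ to stable)
t=14 Δ0: s2=0 s7=1 clk=0 s3=1 s6=1 s4=0 s0=1 s5=0 s1=1
  Δ1: clk:0→1
  Δ2: s2:0→1
  (2Δ to stable)
t=15 Δ0: s2=1 s7=1 clk=1 s3=1 s6=1 s4=0 s0=1 s5=0 s1=1
  Δ1: clk:1→0
  (1Δ to stable)
t=16 Δ0: s2=1 s7=1 clk=0 s3=1 s6=1 s4=0 s0=1 s5=0 s1=1
  Δ1: clk:0→1, s1:1→0
  Δ2: s2:1→0, s7:1→0, s0:1→0
  Δ3: s0:0→1, s5:0→1
  Δ4: s3:1→0, s5:1→0
  Δ5: s3:0→1
  (5Δ to stable)
t=17 Δ0: s2=0 s7=0 clk=1 s3=1 s6=1 s4=0 s0=1 s5=0 s1=0
  Δ1: clk:1→0, s1:0→1
  Δ2: s7:0→1, s0:1→0
  Δ3: s0:0→1, s5:0→1
  Δ4: s3:1→0, s5:1→0
  Δ5: s3:0→1
  (5Δ to stable)
t=18 Δ0: s2=0 s7=1 clk=0 s3=1 s6=1 s4=0 s0=1 s5=0 s1=1
  Δ1: clk:0→1
  Δ2: s2:0→1
  (2Δ to stable)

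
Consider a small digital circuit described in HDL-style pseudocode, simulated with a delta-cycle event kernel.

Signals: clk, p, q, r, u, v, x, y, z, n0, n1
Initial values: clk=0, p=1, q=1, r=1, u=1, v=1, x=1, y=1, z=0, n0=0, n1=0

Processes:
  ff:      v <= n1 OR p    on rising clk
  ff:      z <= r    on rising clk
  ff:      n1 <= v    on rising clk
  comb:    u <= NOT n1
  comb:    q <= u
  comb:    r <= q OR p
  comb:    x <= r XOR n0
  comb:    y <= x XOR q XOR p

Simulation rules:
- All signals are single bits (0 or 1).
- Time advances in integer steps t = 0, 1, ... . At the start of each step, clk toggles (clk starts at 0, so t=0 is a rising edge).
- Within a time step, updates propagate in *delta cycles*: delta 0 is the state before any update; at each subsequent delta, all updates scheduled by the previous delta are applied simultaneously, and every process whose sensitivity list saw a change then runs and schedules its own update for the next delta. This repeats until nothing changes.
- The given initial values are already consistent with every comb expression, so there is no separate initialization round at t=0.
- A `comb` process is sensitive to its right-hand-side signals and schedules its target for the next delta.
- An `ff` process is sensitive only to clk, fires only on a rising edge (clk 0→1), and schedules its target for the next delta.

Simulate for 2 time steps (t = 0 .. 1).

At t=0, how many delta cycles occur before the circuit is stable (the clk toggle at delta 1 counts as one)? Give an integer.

5

[bits: r,v,y,p,q,x,n1,n0,clk,u,z]
t=0: Δ0=11111100010 Δ1=11111100110 Δ2=11111110111 Δ3=11111110101 Δ4=11110110101 Δ5=11010110101 | 5Δ
t=1: Δ0=11010110101 Δ1=11010110001 | 1Δ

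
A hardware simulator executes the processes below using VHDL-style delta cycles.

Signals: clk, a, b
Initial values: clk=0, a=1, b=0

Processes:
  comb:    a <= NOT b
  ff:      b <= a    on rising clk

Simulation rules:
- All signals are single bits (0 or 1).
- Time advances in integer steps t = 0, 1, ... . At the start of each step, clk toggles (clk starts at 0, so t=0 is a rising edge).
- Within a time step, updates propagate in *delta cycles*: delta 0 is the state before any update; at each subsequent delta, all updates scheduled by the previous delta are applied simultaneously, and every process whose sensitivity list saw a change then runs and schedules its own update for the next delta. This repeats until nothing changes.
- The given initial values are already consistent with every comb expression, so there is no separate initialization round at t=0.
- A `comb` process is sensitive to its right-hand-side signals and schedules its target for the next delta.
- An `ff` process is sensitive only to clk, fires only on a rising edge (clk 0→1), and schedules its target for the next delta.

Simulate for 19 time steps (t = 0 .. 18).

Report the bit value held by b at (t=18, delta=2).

0

t0.Δ0 clk=0 b=0 a=1
t0.Δ1 clk=1 b=0 a=1
t0.Δ2 clk=1 b=1 a=1
t0.Δ3 clk=1 b=1 a=0
t1.Δ0 clk=1 b=1 a=0
t1.Δ1 clk=0 b=1 a=0
t2.Δ0 clk=0 b=1 a=0
t2.Δ1 clk=1 b=1 a=0
t2.Δ2 clk=1 b=0 a=0
t2.Δ3 clk=1 b=0 a=1
t3.Δ0 clk=1 b=0 a=1
t3.Δ1 clk=0 b=0 a=1
t4.Δ0 clk=0 b=0 a=1
t4.Δ1 clk=1 b=0 a=1
t4.Δ2 clk=1 b=1 a=1
t4.Δ3 clk=1 b=1 a=0
t5.Δ0 clk=1 b=1 a=0
t5.Δ1 clk=0 b=1 a=0
t6.Δ0 clk=0 b=1 a=0
t6.Δ1 clk=1 b=1 a=0
t6.Δ2 clk=1 b=0 a=0
t6.Δ3 clk=1 b=0 a=1
t7.Δ0 clk=1 b=0 a=1
t7.Δ1 clk=0 b=0 a=1
t8.Δ0 clk=0 b=0 a=1
t8.Δ1 clk=1 b=0 a=1
t8.Δ2 clk=1 b=1 a=1
t8.Δ3 clk=1 b=1 a=0
t9.Δ0 clk=1 b=1 a=0
t9.Δ1 clk=0 b=1 a=0
t10.Δ0 clk=0 b=1 a=0
t10.Δ1 clk=1 b=1 a=0
t10.Δ2 clk=1 b=0 a=0
t10.Δ3 clk=1 b=0 a=1
t11.Δ0 clk=1 b=0 a=1
t11.Δ1 clk=0 b=0 a=1
t12.Δ0 clk=0 b=0 a=1
t12.Δ1 clk=1 b=0 a=1
t12.Δ2 clk=1 b=1 a=1
t12.Δ3 clk=1 b=1 a=0
t13.Δ0 clk=1 b=1 a=0
t13.Δ1 clk=0 b=1 a=0
t14.Δ0 clk=0 b=1 a=0
t14.Δ1 clk=1 b=1 a=0
t14.Δ2 clk=1 b=0 a=0
t14.Δ3 clk=1 b=0 a=1
t15.Δ0 clk=1 b=0 a=1
t15.Δ1 clk=0 b=0 a=1
t16.Δ0 clk=0 b=0 a=1
t16.Δ1 clk=1 b=0 a=1
t16.Δ2 clk=1 b=1 a=1
t16.Δ3 clk=1 b=1 a=0
t17.Δ0 clk=1 b=1 a=0
t17.Δ1 clk=0 b=1 a=0
t18.Δ0 clk=0 b=1 a=0
t18.Δ1 clk=1 b=1 a=0
t18.Δ2 clk=1 b=0 a=0
t18.Δ3 clk=1 b=0 a=1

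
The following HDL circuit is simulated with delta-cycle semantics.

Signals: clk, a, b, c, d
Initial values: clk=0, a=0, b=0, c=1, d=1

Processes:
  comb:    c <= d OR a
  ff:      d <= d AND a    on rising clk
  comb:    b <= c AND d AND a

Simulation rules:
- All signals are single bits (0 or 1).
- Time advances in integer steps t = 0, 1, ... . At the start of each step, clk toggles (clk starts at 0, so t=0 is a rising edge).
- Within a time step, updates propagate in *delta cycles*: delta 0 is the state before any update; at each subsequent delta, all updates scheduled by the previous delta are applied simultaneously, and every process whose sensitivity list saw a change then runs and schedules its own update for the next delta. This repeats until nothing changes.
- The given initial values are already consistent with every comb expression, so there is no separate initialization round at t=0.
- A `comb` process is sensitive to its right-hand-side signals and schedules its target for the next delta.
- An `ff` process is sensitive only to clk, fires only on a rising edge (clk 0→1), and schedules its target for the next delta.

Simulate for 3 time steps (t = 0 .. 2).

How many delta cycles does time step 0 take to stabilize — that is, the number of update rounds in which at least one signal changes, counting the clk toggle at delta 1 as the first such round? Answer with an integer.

t=0 Δ0: clk=0 a=0 d=1 c=1 b=0
  Δ1: clk:0→1
  Δ2: d:1→0
  Δ3: c:1→0
  (3Δ to stable)
t=1 Δ0: clk=1 a=0 d=0 c=0 b=0
  Δ1: clk:1→0
  (1Δ to stable)
t=2 Δ0: clk=0 a=0 d=0 c=0 b=0
  Δ1: clk:0→1
  (1Δ to stable)

3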